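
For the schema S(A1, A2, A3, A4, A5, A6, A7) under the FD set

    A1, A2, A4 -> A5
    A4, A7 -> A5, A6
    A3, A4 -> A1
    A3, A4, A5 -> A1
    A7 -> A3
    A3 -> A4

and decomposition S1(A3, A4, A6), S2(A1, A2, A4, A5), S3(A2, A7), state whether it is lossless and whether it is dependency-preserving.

lossy and not dependency-preserving

Lossless test (chase): applying each FD to every pair of rows produces no changes in the tableau, so no row becomes fully distinguished — the join is lossy.
Dependency preservation: the restricted closure of {A4, A7} across the fragments never reaches {A5, A6}, so A4, A7 → A5, A6 cannot be enforced without a join — not preserved.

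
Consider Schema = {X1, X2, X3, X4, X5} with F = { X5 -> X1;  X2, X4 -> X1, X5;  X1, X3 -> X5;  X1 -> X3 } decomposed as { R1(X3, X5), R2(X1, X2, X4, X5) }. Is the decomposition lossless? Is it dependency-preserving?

Lossless test: (X5)⁺ = {X1, X3, X5}, which contains all of one fragment — lossless.
Dependency preservation: X1, X3 → X5; X1 → X3 are not contained in any single fragment, but the restricted closure of each left-hand side across the fragments still reaches the right-hand side; the remaining FDs each lie inside some fragment. All dependencies are preserved.

lossless and dependency-preserving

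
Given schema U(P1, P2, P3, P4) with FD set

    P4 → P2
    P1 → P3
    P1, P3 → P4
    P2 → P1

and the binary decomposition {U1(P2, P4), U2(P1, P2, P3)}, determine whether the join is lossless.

Common attributes: U1 ∩ U2 = {P2}.
Closure of {P2}: P2 → P1 applies, adding P1; P1 → P3 applies, adding P3; P1, P3 → P4 applies, adding P4. So (P2)⁺ = {P1, P2, P3, P4}.
This closure contains every attribute of U1, so U1 ∩ U2 → U1. The join is lossless.

Yes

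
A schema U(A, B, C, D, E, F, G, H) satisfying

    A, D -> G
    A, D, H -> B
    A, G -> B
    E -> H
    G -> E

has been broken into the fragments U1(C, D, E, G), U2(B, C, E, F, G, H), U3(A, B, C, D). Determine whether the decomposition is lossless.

No

Chase test. Columns are A, B, C, D, E, F, G, H; row i has aⱼ where attribute j ∈ Ui, else bᵢⱼ.
Initial tableau (one row per fragment):
  row 1: b11 b12 a3 a4 a5 b16 a7 b18
  row 2: b21 a2 a3 b24 a5 a6 a7 a8
  row 3: a1 a2 a3 a4 b35 b36 b37 b38
Rows 1 and 2 agree on E; apply E→H and equate their H entries.
No row becomes fully distinguished — the join is lossy.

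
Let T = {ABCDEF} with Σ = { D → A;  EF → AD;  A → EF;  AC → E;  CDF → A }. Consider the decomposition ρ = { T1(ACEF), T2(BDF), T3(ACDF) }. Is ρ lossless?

No

Chase test. Columns are ABCDEF; row i has aⱼ where attribute j ∈ Ti, else bᵢⱼ.
Initial tableau (one row per fragment):
  row 1: a1 b12 a3 b14 a5 a6
  row 2: b21 a2 b23 a4 b25 a6
  row 3: a1 b32 a3 a4 b35 a6
Rows 2 and 3 agree on D; apply D→A and equate their A entries.
Rows 1 and 2 agree on A; apply A→EF and equate their EF entries.
Rows 1 and 3 agree on A; apply A→EF and equate their EF entries.
Rows 1 and 2 agree on EF; apply EF→AD and equate their AD entries.
No row becomes fully distinguished — the join is lossy.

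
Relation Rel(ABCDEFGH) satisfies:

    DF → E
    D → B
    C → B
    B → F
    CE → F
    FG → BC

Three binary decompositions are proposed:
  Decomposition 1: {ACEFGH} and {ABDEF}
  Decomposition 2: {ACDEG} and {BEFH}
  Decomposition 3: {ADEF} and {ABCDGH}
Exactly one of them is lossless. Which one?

Decomposition 3

Decomposition 1: common = {AEF}, closure = {AEF} → lossy.
Decomposition 2: common = {E}, closure = {E} → lossy.
Decomposition 3: common = {AD}, closure = {ABDEF} → lossless.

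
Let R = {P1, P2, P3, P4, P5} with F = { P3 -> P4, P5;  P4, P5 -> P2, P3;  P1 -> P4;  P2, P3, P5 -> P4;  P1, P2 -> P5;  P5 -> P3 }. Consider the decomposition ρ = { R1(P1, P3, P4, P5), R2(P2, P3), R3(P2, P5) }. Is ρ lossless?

Yes

Chase test. Columns are P1, P2, P3, P4, P5; row i has aⱼ where attribute j ∈ Ri, else bᵢⱼ.
Initial tableau (one row per fragment):
  row 1: a1 b12 a3 a4 a5
  row 2: b21 a2 a3 b24 b25
  row 3: b31 a2 b33 b34 a5
Rows 1 and 2 agree on P3; apply P3→P4, P5 and equate their P4, P5 entries.
Rows 1 and 2 agree on P4, P5; apply P4, P5→P2, P3 and equate their P2, P3 entries.
Rows 1 and 3 agree on P5; apply P5→P3 and equate their P3 entries.
Rows 1 and 3 agree on P3; apply P3→P4, P5 and equate their P4, P5 entries.
Row 1 is now all distinguished symbols — the join is lossless.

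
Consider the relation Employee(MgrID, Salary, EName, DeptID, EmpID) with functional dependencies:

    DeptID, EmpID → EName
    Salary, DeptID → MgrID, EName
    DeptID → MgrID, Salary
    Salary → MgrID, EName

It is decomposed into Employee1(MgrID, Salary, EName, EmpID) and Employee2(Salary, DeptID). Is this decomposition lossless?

No

Common attributes: Employee1 ∩ Employee2 = {Salary}.
Closure of {Salary}: Salary → MgrID, EName applies, adding MgrID, EName. So (Salary)⁺ = {MgrID, Salary, EName}.
The closure contains neither all of Employee1 = {MgrID, Salary, EName, EmpID} nor all of Employee2 = {Salary, DeptID}, so the common attributes are not a superkey of either fragment. The join is lossy.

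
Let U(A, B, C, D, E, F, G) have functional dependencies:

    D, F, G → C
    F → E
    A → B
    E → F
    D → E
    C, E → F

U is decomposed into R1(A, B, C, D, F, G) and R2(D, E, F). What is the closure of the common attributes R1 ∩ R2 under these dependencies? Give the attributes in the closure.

R1 ∩ R2 = {D, F}.
F → E applies, adding E
Closure: {D, E, F}.

D, E, F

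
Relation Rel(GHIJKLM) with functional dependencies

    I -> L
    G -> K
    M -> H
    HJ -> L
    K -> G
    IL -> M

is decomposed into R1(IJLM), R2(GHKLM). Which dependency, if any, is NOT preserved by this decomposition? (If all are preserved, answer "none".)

Check HJ → L: no single fragment contains all of {HJL}, and the restricted closure of {HJ} across the fragments never reaches {L}.
I → L is preserved.
G → K is preserved.
M → H is preserved.
K → G is preserved.
IL → M is preserved.

HJ -> L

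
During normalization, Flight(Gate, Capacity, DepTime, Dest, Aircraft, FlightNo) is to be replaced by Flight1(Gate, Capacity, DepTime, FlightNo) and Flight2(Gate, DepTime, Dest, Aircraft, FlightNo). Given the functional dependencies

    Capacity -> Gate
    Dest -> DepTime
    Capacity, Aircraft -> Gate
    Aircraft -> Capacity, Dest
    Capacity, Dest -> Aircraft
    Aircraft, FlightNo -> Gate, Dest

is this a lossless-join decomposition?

Common attributes: Flight1 ∩ Flight2 = {Gate, DepTime, FlightNo}.
No dependency enlarges {Gate, DepTime, FlightNo}, so (Gate, DepTime, FlightNo)⁺ = {Gate, DepTime, FlightNo}.
The closure contains neither all of Flight1 = {Gate, Capacity, DepTime, FlightNo} nor all of Flight2 = {Gate, DepTime, Dest, Aircraft, FlightNo}, so the common attributes are not a superkey of either fragment. The join is lossy.

No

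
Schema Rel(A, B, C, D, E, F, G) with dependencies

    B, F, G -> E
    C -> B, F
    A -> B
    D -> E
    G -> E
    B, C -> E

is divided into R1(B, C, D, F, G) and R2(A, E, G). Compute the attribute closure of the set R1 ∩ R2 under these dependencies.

R1 ∩ R2 = {G}.
G → E applies, adding E
Closure: {E, G}.

E, G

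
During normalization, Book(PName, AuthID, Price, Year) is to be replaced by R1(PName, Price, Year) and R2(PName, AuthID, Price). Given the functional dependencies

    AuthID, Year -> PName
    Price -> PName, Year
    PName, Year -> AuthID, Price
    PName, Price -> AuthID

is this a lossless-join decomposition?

Common attributes: R1 ∩ R2 = {PName, Price}.
Closure of {PName, Price}: Price → PName, Year applies, adding Year; PName, Year → AuthID, Price applies, adding AuthID. So (PName, Price)⁺ = {PName, AuthID, Price, Year}.
This closure contains every attribute of R1, so R1 ∩ R2 → R1. The join is lossless.

Yes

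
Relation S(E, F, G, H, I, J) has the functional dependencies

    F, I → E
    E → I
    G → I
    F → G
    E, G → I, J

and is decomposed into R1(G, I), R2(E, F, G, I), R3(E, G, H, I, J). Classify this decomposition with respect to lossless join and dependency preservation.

lossy but dependency-preserving

Lossless test (chase): Rows 2 and 3 agree on E, G; apply E, G→I, J and equate their I, J entries. No row becomes fully distinguished — the join is lossy.
Dependency preservation: every FD's attributes lie within a single fragment, so each can be enforced locally — preserved.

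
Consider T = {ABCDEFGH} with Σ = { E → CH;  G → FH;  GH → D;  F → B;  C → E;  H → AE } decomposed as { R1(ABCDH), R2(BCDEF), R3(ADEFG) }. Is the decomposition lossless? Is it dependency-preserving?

lossless and dependency-preserving

Lossless test (chase): Rows 2 and 3 agree on E; apply E→CH and equate their CH entries. Rows 2 and 3 agree on F; apply F→B and equate their B entries. Rows 1 and 2 agree on C; apply C→E and equate their E entries. Rows 2 and 3 agree on H; apply H→AE and equate their AE entries. Rows 1 and 2 agree on E; apply E→CH and equate their CH entries. Row 3 is now all distinguished symbols — the join is lossless.
Dependency preservation: E → CH; G → FH; GH → D; H → AE are not contained in any single fragment, but the restricted closure of each left-hand side across the fragments still reaches the right-hand side; the remaining FDs each lie inside some fragment. All dependencies are preserved.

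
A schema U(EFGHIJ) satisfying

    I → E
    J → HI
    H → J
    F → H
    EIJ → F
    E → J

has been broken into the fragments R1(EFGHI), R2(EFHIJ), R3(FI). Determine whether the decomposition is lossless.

Yes

Chase test. Columns are EFGHIJ; row i has aⱼ where attribute j ∈ Ri, else bᵢⱼ.
Initial tableau (one row per fragment):
  row 1: a1 a2 a3 a4 a5 b16
  row 2: a1 a2 b23 a4 a5 a6
  row 3: b31 a2 b33 b34 a5 b36
Rows 1 and 3 agree on I; apply I→E and equate their E entries.
Rows 1 and 2 agree on H; apply H→J and equate their J entries.
Rows 1 and 3 agree on F; apply F→H and equate their H entries.
Rows 1 and 3 agree on E; apply E→J and equate their J entries.
Row 1 is now all distinguished symbols — the join is lossless.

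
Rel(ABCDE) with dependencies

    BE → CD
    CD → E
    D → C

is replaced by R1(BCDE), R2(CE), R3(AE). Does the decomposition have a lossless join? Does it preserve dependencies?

Lossless test (chase): applying each FD to every pair of rows produces no changes in the tableau, so no row becomes fully distinguished — the join is lossy.
Dependency preservation: every FD's attributes lie within a single fragment, so each can be enforced locally — preserved.

lossy but dependency-preserving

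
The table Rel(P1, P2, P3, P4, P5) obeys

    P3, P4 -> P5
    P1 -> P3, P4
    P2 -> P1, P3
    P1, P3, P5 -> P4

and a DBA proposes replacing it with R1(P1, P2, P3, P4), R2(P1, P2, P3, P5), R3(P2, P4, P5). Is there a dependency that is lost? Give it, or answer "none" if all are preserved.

Check P3, P4 → P5: no single fragment contains all of {P3, P4, P5}, and the restricted closure of {P3, P4} across the fragments never reaches {P5}.
P1 → P3, P4 is preserved.
P2 → P1, P3 is preserved.
P1, P3, P5 → P4 is preserved.

P3, P4 -> P5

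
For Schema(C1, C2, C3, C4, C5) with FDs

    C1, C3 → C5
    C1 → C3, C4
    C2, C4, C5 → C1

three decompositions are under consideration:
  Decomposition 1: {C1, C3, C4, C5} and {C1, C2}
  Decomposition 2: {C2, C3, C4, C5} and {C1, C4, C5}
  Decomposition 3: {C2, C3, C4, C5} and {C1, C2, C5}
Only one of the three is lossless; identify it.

Decomposition 1

Decomposition 1: common = {C1}, closure = {C1, C3, C4, C5} → lossless.
Decomposition 2: common = {C4, C5}, closure = {C4, C5} → lossy.
Decomposition 3: common = {C2, C5}, closure = {C2, C5} → lossy.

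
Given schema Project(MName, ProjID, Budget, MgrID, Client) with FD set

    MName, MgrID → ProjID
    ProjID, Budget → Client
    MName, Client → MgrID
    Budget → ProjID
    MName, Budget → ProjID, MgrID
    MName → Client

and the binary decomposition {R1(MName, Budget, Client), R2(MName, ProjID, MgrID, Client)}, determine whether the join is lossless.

Common attributes: R1 ∩ R2 = {MName, Client}.
Closure of {MName, Client}: MName, Client → MgrID applies, adding MgrID; MName, MgrID → ProjID applies, adding ProjID. So (MName, Client)⁺ = {MName, ProjID, MgrID, Client}.
This closure contains every attribute of R2, so R1 ∩ R2 → R2. The join is lossless.

Yes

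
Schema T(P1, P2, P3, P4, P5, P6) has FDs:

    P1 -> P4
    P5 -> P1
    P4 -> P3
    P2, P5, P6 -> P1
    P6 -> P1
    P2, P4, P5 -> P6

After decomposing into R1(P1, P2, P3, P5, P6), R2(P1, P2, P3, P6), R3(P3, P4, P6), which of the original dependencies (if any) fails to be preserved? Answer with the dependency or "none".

Check P1 → P4: no single fragment contains all of {P1, P4}, and the restricted closure of {P1} across the fragments never reaches {P4}.
P5 → P1 is preserved.
P4 → P3 is preserved.
P2, P5, P6 → P1 is preserved.
P6 → P1 is preserved.
P2, P4, P5 → P6 is preserved.

P1 -> P4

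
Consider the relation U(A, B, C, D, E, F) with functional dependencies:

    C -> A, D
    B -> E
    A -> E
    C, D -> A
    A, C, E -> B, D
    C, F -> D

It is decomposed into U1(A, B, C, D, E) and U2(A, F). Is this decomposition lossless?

Common attributes: U1 ∩ U2 = {A}.
Closure of {A}: A → E applies, adding E. So (A)⁺ = {A, E}.
The closure contains neither all of U1 = {A, B, C, D, E} nor all of U2 = {A, F}, so the common attributes are not a superkey of either fragment. The join is lossy.

No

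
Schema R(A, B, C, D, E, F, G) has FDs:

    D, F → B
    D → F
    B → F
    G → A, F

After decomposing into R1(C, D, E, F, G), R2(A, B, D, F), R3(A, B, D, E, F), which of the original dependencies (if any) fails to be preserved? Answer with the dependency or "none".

Check G → A, F: no single fragment contains all of {A, F, G}, and the restricted closure of {G} across the fragments never reaches {A, F}.
D, F → B is preserved.
D → F is preserved.
B → F is preserved.

G → A, F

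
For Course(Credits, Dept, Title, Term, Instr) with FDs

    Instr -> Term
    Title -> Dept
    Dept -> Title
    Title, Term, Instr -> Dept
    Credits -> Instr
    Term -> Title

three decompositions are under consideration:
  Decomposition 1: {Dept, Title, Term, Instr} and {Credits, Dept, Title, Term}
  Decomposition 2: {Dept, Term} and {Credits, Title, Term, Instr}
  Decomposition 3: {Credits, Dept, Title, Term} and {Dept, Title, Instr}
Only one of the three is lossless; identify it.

Decomposition 1: common = {Dept, Title, Term}, closure = {Dept, Title, Term} → lossy.
Decomposition 2: common = {Term}, closure = {Dept, Title, Term} → lossless.
Decomposition 3: common = {Dept, Title}, closure = {Dept, Title} → lossy.

Decomposition 2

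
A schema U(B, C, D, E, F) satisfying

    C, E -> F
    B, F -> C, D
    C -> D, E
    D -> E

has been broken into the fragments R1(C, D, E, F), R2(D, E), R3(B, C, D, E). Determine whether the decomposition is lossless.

Chase test. Columns are B, C, D, E, F; row i has aⱼ where attribute j ∈ Ri, else bᵢⱼ.
Initial tableau (one row per fragment):
  row 1: b11 a2 a3 a4 a5
  row 2: b21 b22 a3 a4 b25
  row 3: a1 a2 a3 a4 b35
Rows 1 and 3 agree on C, E; apply C, E→F and equate their F entries.
Row 3 is now all distinguished symbols — the join is lossless.

Yes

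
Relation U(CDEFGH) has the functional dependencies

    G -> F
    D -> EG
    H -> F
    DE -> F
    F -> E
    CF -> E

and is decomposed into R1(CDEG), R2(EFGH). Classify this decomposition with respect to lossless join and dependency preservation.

lossy but dependency-preserving

Lossless test: (EG)⁺ = {EFG}, which is a superkey of neither fragment — lossy.
Dependency preservation: DE → F; CF → E are not contained in any single fragment, but the restricted closure of each left-hand side across the fragments still reaches the right-hand side; the remaining FDs each lie inside some fragment. All dependencies are preserved.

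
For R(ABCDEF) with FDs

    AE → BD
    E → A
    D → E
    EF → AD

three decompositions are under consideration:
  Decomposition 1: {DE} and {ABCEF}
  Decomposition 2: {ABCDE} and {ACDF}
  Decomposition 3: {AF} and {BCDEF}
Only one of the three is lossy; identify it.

Decomposition 1: common = {E}, closure = {ABDE} → lossless.
Decomposition 2: common = {ACD}, closure = {ABCDE} → lossless.
Decomposition 3: common = {F}, closure = {F} → lossy.

Decomposition 3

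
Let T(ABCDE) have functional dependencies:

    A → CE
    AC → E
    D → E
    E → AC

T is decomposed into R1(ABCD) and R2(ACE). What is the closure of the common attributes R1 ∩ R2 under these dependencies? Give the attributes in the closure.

R1 ∩ R2 = {AC}.
A → CE applies, adding E
Closure: {ACE}.

ACE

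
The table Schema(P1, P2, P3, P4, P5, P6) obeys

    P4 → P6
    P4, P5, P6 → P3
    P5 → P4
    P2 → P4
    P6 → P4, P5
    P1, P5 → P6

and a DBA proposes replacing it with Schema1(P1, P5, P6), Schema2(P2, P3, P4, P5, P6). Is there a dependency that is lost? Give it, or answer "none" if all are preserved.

none

P4 → P6 lies within Schema2.
P4, P5, P6 → P3 lies within Schema2.
P5 → P4 lies within Schema2.
P2 → P4 lies within Schema2.
P6 → P4, P5 lies within Schema2.
P1, P5 → P6 lies within Schema1.
Every dependency is enforceable on the fragments, so the decomposition is dependency-preserving.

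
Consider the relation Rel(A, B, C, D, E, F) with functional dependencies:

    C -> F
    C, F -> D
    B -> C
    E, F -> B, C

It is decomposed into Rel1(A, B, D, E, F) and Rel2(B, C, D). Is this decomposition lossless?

Yes

Common attributes: Rel1 ∩ Rel2 = {B, D}.
Closure of {B, D}: B → C applies, adding C; C → F applies, adding F. So (B, D)⁺ = {B, C, D, F}.
This closure contains every attribute of Rel2, so Rel1 ∩ Rel2 → Rel2. The join is lossless.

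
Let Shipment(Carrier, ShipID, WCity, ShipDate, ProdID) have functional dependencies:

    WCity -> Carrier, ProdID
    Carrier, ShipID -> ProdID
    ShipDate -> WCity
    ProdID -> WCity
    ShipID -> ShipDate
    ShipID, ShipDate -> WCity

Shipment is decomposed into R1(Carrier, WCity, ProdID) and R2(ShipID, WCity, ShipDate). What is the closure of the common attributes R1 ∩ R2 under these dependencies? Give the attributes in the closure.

Carrier, WCity, ProdID

R1 ∩ R2 = {WCity}.
WCity → Carrier, ProdID applies, adding Carrier, ProdID
Closure: {Carrier, WCity, ProdID}.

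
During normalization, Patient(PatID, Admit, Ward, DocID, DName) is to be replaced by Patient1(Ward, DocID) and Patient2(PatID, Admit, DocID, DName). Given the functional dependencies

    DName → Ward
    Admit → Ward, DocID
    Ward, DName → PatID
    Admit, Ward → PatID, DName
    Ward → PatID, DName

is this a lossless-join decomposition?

No

Common attributes: Patient1 ∩ Patient2 = {DocID}.
No dependency enlarges {DocID}, so (DocID)⁺ = {DocID}.
The closure contains neither all of Patient1 = {Ward, DocID} nor all of Patient2 = {PatID, Admit, DocID, DName}, so the common attributes are not a superkey of either fragment. The join is lossy.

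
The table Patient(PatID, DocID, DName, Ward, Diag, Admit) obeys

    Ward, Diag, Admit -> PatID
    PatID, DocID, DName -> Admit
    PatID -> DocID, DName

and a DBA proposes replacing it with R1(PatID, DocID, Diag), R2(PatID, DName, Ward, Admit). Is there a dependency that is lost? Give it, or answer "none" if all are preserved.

Ward, Diag, Admit -> PatID

Check Ward, Diag, Admit → PatID: no single fragment contains all of {PatID, Ward, Diag, Admit}, and the restricted closure of {Ward, Diag, Admit} across the fragments never reaches {PatID}.
PatID, DocID, DName → Admit is preserved.
PatID → DocID, DName is preserved.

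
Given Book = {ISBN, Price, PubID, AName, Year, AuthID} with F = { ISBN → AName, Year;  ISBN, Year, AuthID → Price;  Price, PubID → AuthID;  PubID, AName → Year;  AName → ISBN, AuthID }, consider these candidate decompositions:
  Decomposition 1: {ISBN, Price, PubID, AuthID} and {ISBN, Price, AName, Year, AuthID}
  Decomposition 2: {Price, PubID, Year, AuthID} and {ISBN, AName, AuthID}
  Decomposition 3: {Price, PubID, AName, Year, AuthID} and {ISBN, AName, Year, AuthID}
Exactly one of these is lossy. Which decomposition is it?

Decomposition 2

Decomposition 1: common = {ISBN, Price, AuthID}, closure = {ISBN, Price, AName, Year, AuthID} → lossless.
Decomposition 2: common = {AuthID}, closure = {AuthID} → lossy.
Decomposition 3: common = {AName, Year, AuthID}, closure = {ISBN, Price, AName, Year, AuthID} → lossless.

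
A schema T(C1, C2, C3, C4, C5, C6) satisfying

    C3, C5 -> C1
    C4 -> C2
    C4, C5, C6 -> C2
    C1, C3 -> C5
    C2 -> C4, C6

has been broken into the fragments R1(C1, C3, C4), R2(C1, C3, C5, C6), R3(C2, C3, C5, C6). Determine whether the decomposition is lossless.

No

Chase test. Columns are C1, C2, C3, C4, C5, C6; row i has aⱼ where attribute j ∈ Ri, else bᵢⱼ.
Initial tableau (one row per fragment):
  row 1: a1 b12 a3 a4 b15 b16
  row 2: a1 b22 a3 b24 a5 a6
  row 3: b31 a2 a3 b34 a5 a6
Rows 2 and 3 agree on C3, C5; apply C3, C5→C1 and equate their C1 entries.
Rows 1 and 2 agree on C1, C3; apply C1, C3→C5 and equate their C5 entries.
No row becomes fully distinguished — the join is lossy.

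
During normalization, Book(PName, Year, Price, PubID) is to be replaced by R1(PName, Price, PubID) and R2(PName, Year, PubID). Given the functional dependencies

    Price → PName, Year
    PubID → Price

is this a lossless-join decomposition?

Yes

Common attributes: R1 ∩ R2 = {PName, PubID}.
Closure of {PName, PubID}: PubID → Price applies, adding Price; Price → PName, Year applies, adding Year. So (PName, PubID)⁺ = {PName, Year, Price, PubID}.
This closure contains every attribute of R1, so R1 ∩ R2 → R1. The join is lossless.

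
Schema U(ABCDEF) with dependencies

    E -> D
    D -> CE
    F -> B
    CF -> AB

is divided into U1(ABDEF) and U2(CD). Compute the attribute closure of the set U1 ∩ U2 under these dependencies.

U1 ∩ U2 = {D}.
D → CE applies, adding CE
Closure: {CDE}.

CDE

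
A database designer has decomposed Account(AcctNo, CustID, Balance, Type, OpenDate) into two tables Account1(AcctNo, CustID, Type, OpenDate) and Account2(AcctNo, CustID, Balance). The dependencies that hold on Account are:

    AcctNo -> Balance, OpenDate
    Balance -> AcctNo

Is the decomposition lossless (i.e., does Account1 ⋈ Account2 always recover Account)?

Yes

Common attributes: Account1 ∩ Account2 = {AcctNo, CustID}.
Closure of {AcctNo, CustID}: AcctNo → Balance, OpenDate applies, adding Balance, OpenDate. So (AcctNo, CustID)⁺ = {AcctNo, CustID, Balance, OpenDate}.
This closure contains every attribute of Account2, so Account1 ∩ Account2 → Account2. The join is lossless.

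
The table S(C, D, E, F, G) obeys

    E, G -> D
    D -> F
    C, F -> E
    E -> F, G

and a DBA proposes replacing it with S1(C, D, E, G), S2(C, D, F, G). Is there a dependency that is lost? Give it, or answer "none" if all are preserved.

none

E, G → D lies within S1.
D → F lies within S2.
C, F → E: restricted closure across fragments reaches E.
E → F, G: restricted closure across fragments reaches F, G.
Every dependency is enforceable on the fragments, so the decomposition is dependency-preserving.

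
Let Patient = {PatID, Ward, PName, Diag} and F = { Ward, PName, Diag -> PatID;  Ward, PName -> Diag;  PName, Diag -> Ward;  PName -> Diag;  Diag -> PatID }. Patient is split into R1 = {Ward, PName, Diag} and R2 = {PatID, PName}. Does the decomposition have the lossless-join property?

Common attributes: R1 ∩ R2 = {PName}.
Closure of {PName}: PName → Diag applies, adding Diag; Diag → PatID applies, adding PatID; PName, Diag → Ward applies, adding Ward. So (PName)⁺ = {PatID, Ward, PName, Diag}.
This closure contains every attribute of R1, so R1 ∩ R2 → R1. The join is lossless.

Yes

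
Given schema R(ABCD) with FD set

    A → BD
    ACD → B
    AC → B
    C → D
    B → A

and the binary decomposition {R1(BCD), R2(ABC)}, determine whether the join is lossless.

Common attributes: R1 ∩ R2 = {BC}.
Closure of {BC}: C → D applies, adding D; B → A applies, adding A. So (BC)⁺ = {ABCD}.
This closure contains every attribute of R1, so R1 ∩ R2 → R1. The join is lossless.

Yes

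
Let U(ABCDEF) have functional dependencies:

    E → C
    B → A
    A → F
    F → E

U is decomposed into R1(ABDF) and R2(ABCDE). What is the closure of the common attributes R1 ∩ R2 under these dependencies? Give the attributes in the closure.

ABCDEF

R1 ∩ R2 = {ABD}.
A → F applies, adding F
F → E applies, adding E
E → C applies, adding C
Closure: {ABCDEF}.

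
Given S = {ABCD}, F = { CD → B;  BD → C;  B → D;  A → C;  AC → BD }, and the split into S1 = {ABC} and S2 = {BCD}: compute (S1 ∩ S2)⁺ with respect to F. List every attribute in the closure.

S1 ∩ S2 = {BC}.
B → D applies, adding D
Closure: {BCD}.

BCD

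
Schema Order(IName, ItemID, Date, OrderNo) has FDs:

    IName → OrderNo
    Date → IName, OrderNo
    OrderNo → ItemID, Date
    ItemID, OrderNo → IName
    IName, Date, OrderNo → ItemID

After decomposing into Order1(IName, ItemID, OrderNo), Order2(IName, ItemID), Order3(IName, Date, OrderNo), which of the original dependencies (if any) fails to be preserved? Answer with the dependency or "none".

IName → OrderNo lies within Order1.
Date → IName, OrderNo lies within Order3.
OrderNo → ItemID, Date: restricted closure across fragments reaches ItemID, Date.
ItemID, OrderNo → IName lies within Order1.
IName, Date, OrderNo → ItemID: restricted closure across fragments reaches ItemID.
Every dependency is enforceable on the fragments, so the decomposition is dependency-preserving.

none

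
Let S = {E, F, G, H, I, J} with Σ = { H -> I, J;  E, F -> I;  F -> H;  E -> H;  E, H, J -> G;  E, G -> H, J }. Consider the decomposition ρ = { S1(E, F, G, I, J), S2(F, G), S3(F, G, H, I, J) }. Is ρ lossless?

Yes

Chase test. Columns are E, F, G, H, I, J; row i has aⱼ where attribute j ∈ Si, else bᵢⱼ.
Initial tableau (one row per fragment):
  row 1: a1 a2 a3 b14 a5 a6
  row 2: b21 a2 a3 b24 b25 b26
  row 3: b31 a2 a3 a4 a5 a6
Rows 1 and 2 agree on F; apply F→H and equate their H entries.
Rows 1 and 3 agree on F; apply F→H and equate their H entries.
Rows 1 and 2 agree on H; apply H→I, J and equate their I, J entries.
Row 1 is now all distinguished symbols — the join is lossless.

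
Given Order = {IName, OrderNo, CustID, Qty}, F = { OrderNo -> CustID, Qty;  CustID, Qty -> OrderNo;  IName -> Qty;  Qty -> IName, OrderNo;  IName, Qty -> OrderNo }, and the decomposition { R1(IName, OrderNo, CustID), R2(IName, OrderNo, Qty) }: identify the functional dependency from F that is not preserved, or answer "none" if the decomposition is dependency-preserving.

none

OrderNo → CustID, Qty: restricted closure across fragments reaches CustID, Qty.
CustID, Qty → OrderNo: restricted closure across fragments reaches OrderNo.
IName → Qty lies within R2.
Qty → IName, OrderNo lies within R2.
IName, Qty → OrderNo lies within R2.
Every dependency is enforceable on the fragments, so the decomposition is dependency-preserving.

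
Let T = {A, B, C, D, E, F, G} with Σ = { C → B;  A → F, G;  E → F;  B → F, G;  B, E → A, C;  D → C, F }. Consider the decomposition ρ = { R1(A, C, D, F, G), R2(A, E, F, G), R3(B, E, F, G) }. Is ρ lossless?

Chase test. Columns are A, B, C, D, E, F, G; row i has aⱼ where attribute j ∈ Ri, else bᵢⱼ.
Initial tableau (one row per fragment):
  row 1: a1 b12 a3 a4 b15 a6 a7
  row 2: a1 b22 b23 b24 a5 a6 a7
  row 3: b31 a2 b33 b34 a5 a6 a7
No row becomes fully distinguished — the join is lossy.

No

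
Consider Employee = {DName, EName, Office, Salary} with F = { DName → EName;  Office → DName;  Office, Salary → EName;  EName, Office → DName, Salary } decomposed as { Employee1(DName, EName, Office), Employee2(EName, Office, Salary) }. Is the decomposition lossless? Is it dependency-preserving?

lossless and dependency-preserving

Lossless test: (EName, Office)⁺ = {DName, EName, Office, Salary}, which contains all of one fragment — lossless.
Dependency preservation: EName, Office → DName, Salary is not contained in any single fragment, but the restricted closure of its left-hand side across the fragments still reaches the right-hand side; the remaining FDs each lie inside some fragment. All dependencies are preserved.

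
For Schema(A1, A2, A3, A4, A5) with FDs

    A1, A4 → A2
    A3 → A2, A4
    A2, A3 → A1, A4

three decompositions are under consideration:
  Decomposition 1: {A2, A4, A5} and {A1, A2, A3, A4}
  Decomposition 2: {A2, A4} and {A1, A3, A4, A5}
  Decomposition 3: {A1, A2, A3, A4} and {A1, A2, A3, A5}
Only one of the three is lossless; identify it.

Decomposition 3

Decomposition 1: common = {A2, A4}, closure = {A2, A4} → lossy.
Decomposition 2: common = {A4}, closure = {A4} → lossy.
Decomposition 3: common = {A1, A2, A3}, closure = {A1, A2, A3, A4} → lossless.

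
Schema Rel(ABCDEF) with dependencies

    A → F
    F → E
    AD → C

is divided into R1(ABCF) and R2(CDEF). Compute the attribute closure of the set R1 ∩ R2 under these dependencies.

R1 ∩ R2 = {CF}.
F → E applies, adding E
Closure: {CEF}.

CEF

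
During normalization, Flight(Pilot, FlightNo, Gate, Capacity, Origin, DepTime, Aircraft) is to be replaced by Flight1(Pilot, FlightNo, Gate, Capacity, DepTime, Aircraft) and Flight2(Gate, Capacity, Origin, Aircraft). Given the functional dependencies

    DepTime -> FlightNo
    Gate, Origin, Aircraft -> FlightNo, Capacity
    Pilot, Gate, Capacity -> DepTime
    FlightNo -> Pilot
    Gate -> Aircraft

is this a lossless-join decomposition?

Common attributes: Flight1 ∩ Flight2 = {Gate, Capacity, Aircraft}.
No dependency enlarges {Gate, Capacity, Aircraft}, so (Gate, Capacity, Aircraft)⁺ = {Gate, Capacity, Aircraft}.
The closure contains neither all of Flight1 = {Pilot, FlightNo, Gate, Capacity, DepTime, Aircraft} nor all of Flight2 = {Gate, Capacity, Origin, Aircraft}, so the common attributes are not a superkey of either fragment. The join is lossy.

No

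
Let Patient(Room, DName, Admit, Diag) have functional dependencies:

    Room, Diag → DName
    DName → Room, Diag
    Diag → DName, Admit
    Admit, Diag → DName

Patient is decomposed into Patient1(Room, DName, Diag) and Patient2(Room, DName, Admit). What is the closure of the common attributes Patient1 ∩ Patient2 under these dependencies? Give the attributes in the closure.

Patient1 ∩ Patient2 = {Room, DName}.
DName → Room, Diag applies, adding Diag
Diag → DName, Admit applies, adding Admit
Closure: {Room, DName, Admit, Diag}.

Room, DName, Admit, Diag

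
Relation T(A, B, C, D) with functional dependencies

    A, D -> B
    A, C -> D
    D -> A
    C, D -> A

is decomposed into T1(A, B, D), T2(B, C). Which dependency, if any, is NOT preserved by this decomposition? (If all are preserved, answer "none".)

A, C -> D

Check A, C → D: no single fragment contains all of {A, C, D}, and the restricted closure of {A, C} across the fragments never reaches {D}.
A, D → B is preserved.
D → A is preserved.
C, D → A is preserved.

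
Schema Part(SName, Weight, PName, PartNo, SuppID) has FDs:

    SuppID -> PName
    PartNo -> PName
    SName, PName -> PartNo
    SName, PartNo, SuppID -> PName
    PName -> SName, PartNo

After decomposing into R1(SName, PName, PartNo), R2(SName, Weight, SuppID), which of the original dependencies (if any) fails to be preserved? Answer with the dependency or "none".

Check SuppID → PName: no single fragment contains all of {PName, SuppID}, and the restricted closure of {SuppID} across the fragments never reaches {PName}.
PartNo → PName is preserved.
SName, PName → PartNo is preserved.
SName, PartNo, SuppID → PName is preserved.
PName → SName, PartNo is preserved.

SuppID -> PName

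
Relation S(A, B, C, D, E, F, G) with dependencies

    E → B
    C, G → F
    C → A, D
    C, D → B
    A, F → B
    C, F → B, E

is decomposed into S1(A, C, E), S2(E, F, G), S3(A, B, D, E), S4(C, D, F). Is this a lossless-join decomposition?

Chase test. Columns are A, B, C, D, E, F, G; row i has aⱼ where attribute j ∈ Si, else bᵢⱼ.
Initial tableau (one row per fragment):
  row 1: a1 b12 a3 b14 a5 b16 b17
  row 2: b21 b22 b23 b24 a5 a6 a7
  row 3: a1 a2 b33 a4 a5 b36 b37
  row 4: b41 b42 a3 a4 b45 a6 b47
Rows 1 and 2 agree on E; apply E→B and equate their B entries.
Rows 1 and 3 agree on E; apply E→B and equate their B entries.
Rows 1 and 4 agree on C; apply C→A, D and equate their A, D entries.
Rows 1 and 4 agree on C, D; apply C, D→B and equate their B entries.
No row becomes fully distinguished — the join is lossy.

No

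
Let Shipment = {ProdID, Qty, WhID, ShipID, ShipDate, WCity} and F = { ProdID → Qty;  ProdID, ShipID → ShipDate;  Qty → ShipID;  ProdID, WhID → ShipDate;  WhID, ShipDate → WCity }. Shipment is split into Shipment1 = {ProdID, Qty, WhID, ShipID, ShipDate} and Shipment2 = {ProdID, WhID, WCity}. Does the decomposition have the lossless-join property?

Common attributes: Shipment1 ∩ Shipment2 = {ProdID, WhID}.
Closure of {ProdID, WhID}: ProdID → Qty applies, adding Qty; Qty → ShipID applies, adding ShipID; ProdID, WhID → ShipDate applies, adding ShipDate; WhID, ShipDate → WCity applies, adding WCity. So (ProdID, WhID)⁺ = {ProdID, Qty, WhID, ShipID, ShipDate, WCity}.
This closure contains every attribute of Shipment1, so Shipment1 ∩ Shipment2 → Shipment1. The join is lossless.

Yes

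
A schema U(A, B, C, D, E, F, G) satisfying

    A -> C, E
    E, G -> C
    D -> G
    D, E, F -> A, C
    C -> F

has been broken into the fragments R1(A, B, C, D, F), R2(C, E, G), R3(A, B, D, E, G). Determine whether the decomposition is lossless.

Chase test. Columns are A, B, C, D, E, F, G; row i has aⱼ where attribute j ∈ Ri, else bᵢⱼ.
Initial tableau (one row per fragment):
  row 1: a1 a2 a3 a4 b15 a6 b17
  row 2: b21 b22 a3 b24 a5 b26 a7
  row 3: a1 a2 b33 a4 a5 b36 a7
Rows 1 and 3 agree on A; apply A→C, E and equate their C, E entries.
Rows 1 and 3 agree on D; apply D→G and equate their G entries.
Rows 1 and 2 agree on C; apply C→F and equate their F entries.
Rows 1 and 3 agree on C; apply C→F and equate their F entries.
Row 1 is now all distinguished symbols — the join is lossless.

Yes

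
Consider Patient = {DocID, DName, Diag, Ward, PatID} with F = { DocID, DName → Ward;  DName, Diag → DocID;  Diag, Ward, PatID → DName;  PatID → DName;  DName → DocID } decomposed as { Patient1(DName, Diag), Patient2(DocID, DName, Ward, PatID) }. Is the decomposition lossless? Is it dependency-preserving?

lossy but dependency-preserving

Lossless test: (DName)⁺ = {DocID, DName, Ward}, which is a superkey of neither fragment — lossy.
Dependency preservation: DName, Diag → DocID; Diag, Ward, PatID → DName are not contained in any single fragment, but the restricted closure of each left-hand side across the fragments still reaches the right-hand side; the remaining FDs each lie inside some fragment. All dependencies are preserved.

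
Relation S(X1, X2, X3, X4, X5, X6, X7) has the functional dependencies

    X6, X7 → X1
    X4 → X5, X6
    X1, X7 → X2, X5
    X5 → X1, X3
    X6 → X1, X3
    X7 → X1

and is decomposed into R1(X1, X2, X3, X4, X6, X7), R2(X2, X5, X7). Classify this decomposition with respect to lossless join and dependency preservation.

Lossless test: (X2, X7)⁺ = {X1, X2, X3, X5, X7}, which contains all of one fragment — lossless.
Dependency preservation: the restricted closure of {X4} across the fragments never reaches {X5, X6}, so X4 → X5, X6 cannot be enforced without a join — not preserved.

lossless but not dependency-preserving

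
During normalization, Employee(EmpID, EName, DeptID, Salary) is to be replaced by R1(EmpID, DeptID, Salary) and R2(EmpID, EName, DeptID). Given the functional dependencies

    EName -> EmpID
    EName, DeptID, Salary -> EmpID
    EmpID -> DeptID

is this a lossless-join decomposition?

Common attributes: R1 ∩ R2 = {EmpID, DeptID}.
No dependency enlarges {EmpID, DeptID}, so (EmpID, DeptID)⁺ = {EmpID, DeptID}.
The closure contains neither all of R1 = {EmpID, DeptID, Salary} nor all of R2 = {EmpID, EName, DeptID}, so the common attributes are not a superkey of either fragment. The join is lossy.

No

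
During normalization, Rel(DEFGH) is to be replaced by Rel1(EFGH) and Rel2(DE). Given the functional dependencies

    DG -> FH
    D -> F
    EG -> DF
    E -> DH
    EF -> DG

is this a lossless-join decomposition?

Yes

Common attributes: Rel1 ∩ Rel2 = {E}.
Closure of {E}: E → DH applies, adding DH; D → F applies, adding F; EF → DG applies, adding G. So (E)⁺ = {DEFGH}.
This closure contains every attribute of Rel1, so Rel1 ∩ Rel2 → Rel1. The join is lossless.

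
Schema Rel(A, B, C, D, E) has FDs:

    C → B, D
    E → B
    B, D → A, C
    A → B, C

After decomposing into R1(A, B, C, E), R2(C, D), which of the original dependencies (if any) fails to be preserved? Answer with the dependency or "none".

B, D → A, C

Check B, D → A, C: no single fragment contains all of {A, B, C, D}, and the restricted closure of {B, D} across the fragments never reaches {A, C}.
C → B, D is preserved.
E → B is preserved.
A → B, C is preserved.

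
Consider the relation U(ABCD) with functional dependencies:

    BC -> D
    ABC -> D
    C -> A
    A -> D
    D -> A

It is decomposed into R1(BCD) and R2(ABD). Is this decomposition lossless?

Common attributes: R1 ∩ R2 = {BD}.
Closure of {BD}: D → A applies, adding A. So (BD)⁺ = {ABD}.
This closure contains every attribute of R2, so R1 ∩ R2 → R2. The join is lossless.

Yes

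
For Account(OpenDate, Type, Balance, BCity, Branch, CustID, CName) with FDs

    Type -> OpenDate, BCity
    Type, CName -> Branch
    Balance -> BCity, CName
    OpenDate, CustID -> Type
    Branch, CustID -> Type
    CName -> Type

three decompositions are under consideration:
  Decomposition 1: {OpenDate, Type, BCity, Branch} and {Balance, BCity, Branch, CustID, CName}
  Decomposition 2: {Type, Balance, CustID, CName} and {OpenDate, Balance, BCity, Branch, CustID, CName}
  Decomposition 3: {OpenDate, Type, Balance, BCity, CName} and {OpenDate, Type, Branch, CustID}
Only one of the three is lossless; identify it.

Decomposition 2

Decomposition 1: common = {BCity, Branch}, closure = {BCity, Branch} → lossy.
Decomposition 2: common = {Balance, CustID, CName}, closure = {OpenDate, Type, Balance, BCity, Branch, CustID, CName} → lossless.
Decomposition 3: common = {OpenDate, Type}, closure = {OpenDate, Type, BCity} → lossy.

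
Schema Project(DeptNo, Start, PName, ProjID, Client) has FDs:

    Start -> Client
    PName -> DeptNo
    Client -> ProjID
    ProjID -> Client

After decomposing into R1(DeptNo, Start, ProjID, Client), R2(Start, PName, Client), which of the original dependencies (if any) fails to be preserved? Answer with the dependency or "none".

PName -> DeptNo

Check PName → DeptNo: no single fragment contains all of {DeptNo, PName}, and the restricted closure of {PName} across the fragments never reaches {DeptNo}.
Start → Client is preserved.
Client → ProjID is preserved.
ProjID → Client is preserved.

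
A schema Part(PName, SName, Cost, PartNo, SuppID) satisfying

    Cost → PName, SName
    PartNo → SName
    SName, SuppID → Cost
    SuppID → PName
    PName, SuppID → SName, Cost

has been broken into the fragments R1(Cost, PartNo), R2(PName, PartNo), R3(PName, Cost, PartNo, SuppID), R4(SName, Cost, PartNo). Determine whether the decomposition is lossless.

Yes

Chase test. Columns are PName, SName, Cost, PartNo, SuppID; row i has aⱼ where attribute j ∈ Ri, else bᵢⱼ.
Initial tableau (one row per fragment):
  row 1: b11 b12 a3 a4 b15
  row 2: a1 b22 b23 a4 b25
  row 3: a1 b32 a3 a4 a5
  row 4: b41 a2 a3 a4 b45
Rows 1 and 3 agree on Cost; apply Cost→PName, SName and equate their PName, SName entries.
Rows 1 and 4 agree on Cost; apply Cost→PName, SName and equate their PName, SName entries.
Rows 1 and 2 agree on PartNo; apply PartNo→SName and equate their SName entries.
Row 3 is now all distinguished symbols — the join is lossless.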